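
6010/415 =14 + 40/83 = 14.48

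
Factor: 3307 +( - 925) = 2382 = 2^1*3^1*397^1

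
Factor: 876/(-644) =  - 219/161=- 3^1*7^( - 1)*23^( - 1)*73^1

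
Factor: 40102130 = 2^1 * 5^1*809^1*4957^1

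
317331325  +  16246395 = 333577720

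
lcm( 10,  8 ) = 40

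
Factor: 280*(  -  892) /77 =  - 2^5*5^1*11^(  -  1 )*223^1 = - 35680/11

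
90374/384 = 45187/192 = 235.35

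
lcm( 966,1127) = 6762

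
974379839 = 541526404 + 432853435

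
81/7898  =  81/7898= 0.01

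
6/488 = 3/244 = 0.01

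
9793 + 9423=19216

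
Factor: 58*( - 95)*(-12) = 66120 = 2^3*3^1*5^1*19^1*29^1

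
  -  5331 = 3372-8703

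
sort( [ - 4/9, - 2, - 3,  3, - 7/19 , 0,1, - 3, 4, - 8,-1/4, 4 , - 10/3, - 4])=[ - 8, - 4, - 10/3 , - 3 , - 3,-2 ,  -  4/9, - 7/19, -1/4,0,1,3, 4, 4 ]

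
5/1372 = 5/1372= 0.00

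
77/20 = 3 + 17/20 = 3.85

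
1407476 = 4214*334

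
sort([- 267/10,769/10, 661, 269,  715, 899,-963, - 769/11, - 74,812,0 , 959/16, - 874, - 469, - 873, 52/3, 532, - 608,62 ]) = [ - 963, - 874, - 873, - 608,-469,- 74, - 769/11, - 267/10,0, 52/3, 959/16, 62, 769/10,269, 532,661, 715, 812,899]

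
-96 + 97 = 1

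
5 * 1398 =6990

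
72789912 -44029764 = 28760148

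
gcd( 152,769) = 1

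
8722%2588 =958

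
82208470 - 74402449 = 7806021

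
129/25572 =43/8524 = 0.01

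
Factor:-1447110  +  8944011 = 3^3*277663^1 = 7496901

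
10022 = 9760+262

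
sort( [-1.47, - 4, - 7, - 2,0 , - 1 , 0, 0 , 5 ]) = [ - 7, - 4, - 2,  -  1.47,-1, 0,0,0,5]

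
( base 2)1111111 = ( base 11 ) 106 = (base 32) 3V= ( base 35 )3M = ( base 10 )127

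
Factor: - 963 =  - 3^2*107^1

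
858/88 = 9+3/4 = 9.75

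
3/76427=3/76427 = 0.00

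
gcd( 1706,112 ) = 2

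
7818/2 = 3909 =3909.00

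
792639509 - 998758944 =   -  206119435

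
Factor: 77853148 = 2^2*19463287^1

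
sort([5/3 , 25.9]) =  [5/3, 25.9 ] 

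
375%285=90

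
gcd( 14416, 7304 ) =8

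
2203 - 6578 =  -4375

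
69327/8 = 8665 + 7/8 = 8665.88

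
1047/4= 261 + 3/4 = 261.75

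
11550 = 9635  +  1915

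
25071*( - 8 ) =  - 200568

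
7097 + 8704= 15801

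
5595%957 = 810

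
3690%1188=126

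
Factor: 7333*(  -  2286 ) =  - 2^1*3^2 * 127^1*7333^1 = -16763238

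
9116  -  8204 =912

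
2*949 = 1898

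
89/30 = 2+29/30=2.97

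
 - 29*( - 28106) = 815074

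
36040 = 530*68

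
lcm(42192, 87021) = 1392336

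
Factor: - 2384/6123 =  - 2^4 * 3^(  -  1)* 13^( - 1)*149^1 * 157^(  -  1 )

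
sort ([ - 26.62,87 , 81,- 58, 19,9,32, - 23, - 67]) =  [ - 67,-58, - 26.62,-23,9,19, 32,81,87]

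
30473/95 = 320 + 73/95 = 320.77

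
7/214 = 7/214 = 0.03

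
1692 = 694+998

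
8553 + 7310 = 15863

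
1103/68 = 16 + 15/68 = 16.22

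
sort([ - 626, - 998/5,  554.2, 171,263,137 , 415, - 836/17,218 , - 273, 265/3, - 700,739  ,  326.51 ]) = [ -700,-626, - 273, - 998/5, - 836/17,265/3,  137,  171, 218, 263,  326.51,415,554.2,739 ] 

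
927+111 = 1038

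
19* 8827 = 167713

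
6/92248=3/46124= 0.00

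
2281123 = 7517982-5236859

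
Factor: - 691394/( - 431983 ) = 2^1 * 11^2 *2857^1 * 431983^(  -  1 )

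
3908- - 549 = 4457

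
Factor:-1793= - 11^1*163^1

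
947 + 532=1479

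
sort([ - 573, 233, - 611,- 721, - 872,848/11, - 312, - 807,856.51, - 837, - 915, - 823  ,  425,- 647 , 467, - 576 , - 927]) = [ - 927, - 915, - 872, - 837,  -  823, - 807, - 721 ,-647,-611,  -  576,  -  573, - 312, 848/11,233, 425, 467, 856.51]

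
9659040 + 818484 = 10477524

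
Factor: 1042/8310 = 521/4155 = 3^( - 1)*5^( - 1)*277^(  -  1) * 521^1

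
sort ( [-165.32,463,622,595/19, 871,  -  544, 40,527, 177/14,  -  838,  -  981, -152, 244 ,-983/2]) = [-981,-838,  -  544,  -  983/2, - 165.32  , - 152, 177/14 , 595/19,40,244,463,527,622,871]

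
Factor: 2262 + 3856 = 6118 =2^1*7^1*19^1*23^1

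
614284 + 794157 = 1408441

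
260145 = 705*369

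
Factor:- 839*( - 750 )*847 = 2^1*3^1*5^3*7^1 * 11^2*839^1 = 532974750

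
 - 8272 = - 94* 88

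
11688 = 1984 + 9704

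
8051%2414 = 809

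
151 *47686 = 7200586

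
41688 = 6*6948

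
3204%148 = 96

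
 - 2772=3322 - 6094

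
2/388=1/194  =  0.01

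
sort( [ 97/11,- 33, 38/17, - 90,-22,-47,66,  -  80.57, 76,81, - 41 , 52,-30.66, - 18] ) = [ - 90, - 80.57,  -  47, - 41, - 33, - 30.66,-22, - 18,38/17,97/11,52, 66,  76,81 ]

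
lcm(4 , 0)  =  0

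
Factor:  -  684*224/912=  - 2^3*3^1*7^1 = - 168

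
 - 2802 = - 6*467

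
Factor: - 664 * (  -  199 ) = 2^3*83^1*199^1 = 132136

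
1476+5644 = 7120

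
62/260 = 31/130=0.24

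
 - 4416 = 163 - 4579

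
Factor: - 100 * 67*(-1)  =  2^2*5^2*67^1 = 6700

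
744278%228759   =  58001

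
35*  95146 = 3330110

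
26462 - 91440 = - 64978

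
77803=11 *7073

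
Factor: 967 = 967^1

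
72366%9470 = 6076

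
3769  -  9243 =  - 5474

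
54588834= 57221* 954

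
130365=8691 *15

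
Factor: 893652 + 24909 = 918561 = 3^1*7^1 * 17^1 * 31^1 * 83^1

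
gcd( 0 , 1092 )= 1092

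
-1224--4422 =3198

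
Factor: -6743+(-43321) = - 2^4 * 3^1 * 7^1*149^1  =  - 50064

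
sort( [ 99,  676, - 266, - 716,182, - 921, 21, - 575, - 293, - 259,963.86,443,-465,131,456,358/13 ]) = [ - 921, - 716, - 575, - 465, - 293, - 266,  -  259,  21, 358/13,  99, 131,182, 443, 456, 676, 963.86 ] 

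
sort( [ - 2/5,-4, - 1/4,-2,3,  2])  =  [ - 4  , - 2, - 2/5,  -  1/4 , 2, 3]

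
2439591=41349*59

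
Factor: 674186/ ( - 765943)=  - 2^1 * 17^1*79^1*109^( -1 )*251^1*7027^( - 1)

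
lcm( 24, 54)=216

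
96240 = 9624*10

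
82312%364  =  48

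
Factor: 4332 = 2^2*3^1 *19^2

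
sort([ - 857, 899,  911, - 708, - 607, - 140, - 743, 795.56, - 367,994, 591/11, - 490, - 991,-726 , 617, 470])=[- 991,-857, - 743 ,-726,-708, - 607, - 490, - 367,- 140,591/11,470,617,795.56 , 899, 911, 994] 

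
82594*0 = 0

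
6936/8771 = 6936/8771 = 0.79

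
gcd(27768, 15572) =4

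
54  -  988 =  - 934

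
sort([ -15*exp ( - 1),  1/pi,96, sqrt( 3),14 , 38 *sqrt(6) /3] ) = [-15*exp( - 1 ), 1/pi, sqrt( 3 ),  14,38*sqrt( 6)/3,  96 ] 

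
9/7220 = 9/7220= 0.00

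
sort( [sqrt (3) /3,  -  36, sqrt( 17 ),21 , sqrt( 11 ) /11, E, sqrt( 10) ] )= [ - 36, sqrt ( 11) /11,sqrt( 3 )/3, E, sqrt( 10 ),sqrt (17), 21]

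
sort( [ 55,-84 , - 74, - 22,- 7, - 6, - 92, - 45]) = [-92, - 84, - 74,-45, - 22, - 7, - 6, 55]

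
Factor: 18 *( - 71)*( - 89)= 113742 = 2^1*3^2*71^1*89^1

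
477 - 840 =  - 363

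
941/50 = 18 + 41/50  =  18.82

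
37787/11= 37787/11 = 3435.18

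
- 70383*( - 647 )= 45537801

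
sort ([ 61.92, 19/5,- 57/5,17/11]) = [ - 57/5,17/11 , 19/5,  61.92 ]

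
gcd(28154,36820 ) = 14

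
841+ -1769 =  - 928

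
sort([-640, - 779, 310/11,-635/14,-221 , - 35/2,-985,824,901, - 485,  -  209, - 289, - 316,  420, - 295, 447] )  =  [-985,- 779, - 640, - 485, - 316, - 295,-289,-221,  -  209, - 635/14,-35/2,310/11 , 420,447,824,901 ]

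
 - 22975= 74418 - 97393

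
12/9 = 1 + 1/3= 1.33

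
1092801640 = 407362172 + 685439468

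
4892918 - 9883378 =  - 4990460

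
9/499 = 9/499 = 0.02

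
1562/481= 1562/481 = 3.25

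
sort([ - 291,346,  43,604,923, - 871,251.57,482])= [-871, - 291, 43, 251.57, 346,  482, 604, 923]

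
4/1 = 4 = 4.00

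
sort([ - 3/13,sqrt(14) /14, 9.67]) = [ - 3/13,sqrt(14)/14, 9.67 ] 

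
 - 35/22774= -1 + 22739/22774 = - 0.00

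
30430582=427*71266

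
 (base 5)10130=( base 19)1G0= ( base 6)3025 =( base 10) 665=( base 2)1010011001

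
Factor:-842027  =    -  17^1*49531^1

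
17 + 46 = 63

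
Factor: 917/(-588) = -131/84 = -2^( - 2)*3^( - 1)*7^(  -  1) * 131^1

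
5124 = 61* 84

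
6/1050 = 1/175 = 0.01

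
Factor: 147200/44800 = 7^( - 1 )*23^1 = 23/7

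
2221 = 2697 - 476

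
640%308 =24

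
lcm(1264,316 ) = 1264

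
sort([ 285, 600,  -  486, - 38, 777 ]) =[ - 486, - 38, 285, 600,  777]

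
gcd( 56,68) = 4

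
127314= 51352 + 75962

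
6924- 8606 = -1682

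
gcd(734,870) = 2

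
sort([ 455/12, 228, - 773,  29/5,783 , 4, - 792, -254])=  [ - 792, - 773,-254,4, 29/5,455/12,228,783 ] 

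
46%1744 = 46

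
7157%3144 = 869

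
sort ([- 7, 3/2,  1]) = [  -  7, 1,3/2]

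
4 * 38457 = 153828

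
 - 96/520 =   -  1+53/65 = -  0.18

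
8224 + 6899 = 15123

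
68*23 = 1564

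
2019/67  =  30+9/67 = 30.13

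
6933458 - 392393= 6541065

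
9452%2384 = 2300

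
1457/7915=1457/7915 =0.18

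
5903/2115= 5903/2115 =2.79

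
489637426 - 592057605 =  - 102420179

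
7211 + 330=7541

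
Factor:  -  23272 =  - 2^3*2909^1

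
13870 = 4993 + 8877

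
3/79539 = 1/26513= 0.00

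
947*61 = 57767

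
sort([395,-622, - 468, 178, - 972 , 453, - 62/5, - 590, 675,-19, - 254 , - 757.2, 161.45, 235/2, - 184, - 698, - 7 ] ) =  [ - 972, - 757.2, - 698, - 622, - 590,  -  468, - 254, - 184, - 19, - 62/5, - 7, 235/2,161.45,178, 395, 453, 675]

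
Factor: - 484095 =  - 3^1*5^1*59^1*547^1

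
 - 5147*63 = -324261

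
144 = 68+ 76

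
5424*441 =2391984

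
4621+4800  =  9421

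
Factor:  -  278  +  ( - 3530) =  -2^5*7^1 *17^1 = - 3808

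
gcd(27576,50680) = 8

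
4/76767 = 4/76767  =  0.00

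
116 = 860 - 744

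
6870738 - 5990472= 880266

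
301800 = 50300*6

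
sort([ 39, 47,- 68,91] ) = [  -  68, 39, 47, 91]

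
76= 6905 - 6829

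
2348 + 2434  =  4782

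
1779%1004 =775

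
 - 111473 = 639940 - 751413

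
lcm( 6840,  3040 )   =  27360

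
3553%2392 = 1161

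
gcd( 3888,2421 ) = 9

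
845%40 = 5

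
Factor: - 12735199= -71^1*179369^1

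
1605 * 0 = 0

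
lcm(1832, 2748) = 5496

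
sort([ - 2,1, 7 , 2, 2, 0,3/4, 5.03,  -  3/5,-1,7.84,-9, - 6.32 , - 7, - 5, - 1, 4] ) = [ - 9,- 7, - 6.32, - 5,-2, - 1, - 1, - 3/5, 0, 3/4,1, 2, 2 , 4,  5.03, 7, 7.84 ]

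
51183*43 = 2200869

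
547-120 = 427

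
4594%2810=1784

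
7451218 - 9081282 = -1630064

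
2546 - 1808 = 738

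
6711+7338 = 14049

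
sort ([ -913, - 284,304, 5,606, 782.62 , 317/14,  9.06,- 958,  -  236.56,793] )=[  -  958  , - 913,-284, - 236.56, 5 , 9.06, 317/14, 304, 606,782.62,793 ]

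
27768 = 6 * 4628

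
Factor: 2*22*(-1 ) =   -  44 = - 2^2 * 11^1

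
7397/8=924 + 5/8 = 924.62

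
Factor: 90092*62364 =2^4*3^1*101^1*223^1*5197^1 = 5618497488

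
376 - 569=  - 193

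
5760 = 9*640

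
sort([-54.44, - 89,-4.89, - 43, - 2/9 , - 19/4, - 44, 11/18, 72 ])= [ - 89,  -  54.44, - 44, - 43 ,  -  4.89, - 19/4, - 2/9, 11/18,72 ]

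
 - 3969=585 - 4554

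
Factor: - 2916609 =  - 3^1 * 71^1*13693^1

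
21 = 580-559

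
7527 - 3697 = 3830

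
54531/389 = 54531/389 = 140.18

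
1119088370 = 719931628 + 399156742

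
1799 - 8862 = -7063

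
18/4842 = 1/269 = 0.00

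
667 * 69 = 46023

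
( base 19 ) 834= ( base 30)389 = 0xb85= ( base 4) 232011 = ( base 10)2949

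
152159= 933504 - 781345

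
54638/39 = 1400 + 38/39 = 1400.97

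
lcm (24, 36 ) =72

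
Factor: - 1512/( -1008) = 2^( - 1) * 3^1 = 3/2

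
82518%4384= 3606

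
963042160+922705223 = 1885747383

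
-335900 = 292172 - 628072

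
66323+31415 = 97738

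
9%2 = 1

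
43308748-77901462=- 34592714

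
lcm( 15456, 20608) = 61824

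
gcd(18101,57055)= 1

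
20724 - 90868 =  - 70144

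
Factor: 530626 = 2^1*265313^1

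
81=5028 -4947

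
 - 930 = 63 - 993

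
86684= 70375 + 16309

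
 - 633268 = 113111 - 746379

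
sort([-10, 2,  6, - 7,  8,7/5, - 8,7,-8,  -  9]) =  [ - 10,-9,  -  8,-8,-7,7/5,2, 6 , 7,  8]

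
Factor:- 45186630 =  - 2^1 * 3^1*5^1 *1069^1 * 1409^1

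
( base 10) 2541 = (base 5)40131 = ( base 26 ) 3JJ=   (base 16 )9ed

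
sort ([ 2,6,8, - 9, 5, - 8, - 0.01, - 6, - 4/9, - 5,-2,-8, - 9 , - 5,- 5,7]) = [-9,-9,-8,  -  8, - 6,-5, - 5,-5, - 2,-4/9,-0.01,2, 5,6, 7, 8 ]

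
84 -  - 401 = 485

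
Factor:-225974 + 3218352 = 2992378 = 2^1 * 1496189^1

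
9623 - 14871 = -5248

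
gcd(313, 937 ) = 1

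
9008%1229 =405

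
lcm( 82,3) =246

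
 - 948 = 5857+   -  6805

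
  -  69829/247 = -283 + 72/247 = -282.71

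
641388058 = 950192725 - 308804667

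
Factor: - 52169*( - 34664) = 1808386216 = 2^3 * 7^1* 13^1*619^1*4013^1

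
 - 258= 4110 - 4368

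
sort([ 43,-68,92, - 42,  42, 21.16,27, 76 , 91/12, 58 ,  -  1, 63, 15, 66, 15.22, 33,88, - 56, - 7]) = [ - 68, - 56,  -  42,-7, - 1, 91/12, 15, 15.22, 21.16, 27,33, 42 , 43, 58 , 63, 66, 76, 88, 92 ]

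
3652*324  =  1183248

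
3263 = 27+3236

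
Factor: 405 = 3^4*5^1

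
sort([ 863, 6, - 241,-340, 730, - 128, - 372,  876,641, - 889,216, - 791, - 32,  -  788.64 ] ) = [ - 889, - 791,-788.64 , -372,  -  340, - 241, - 128, - 32, 6,  216 , 641, 730, 863, 876] 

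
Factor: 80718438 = 2^1*3^1*13453073^1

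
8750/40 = 218 + 3/4 =218.75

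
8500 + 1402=9902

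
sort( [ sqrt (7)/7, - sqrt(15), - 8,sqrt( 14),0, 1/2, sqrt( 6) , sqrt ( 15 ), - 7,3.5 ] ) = [ - 8, - 7, - sqrt( 15 ), 0,sqrt( 7) /7 , 1/2,sqrt( 6), 3.5, sqrt ( 14 ), sqrt (15) ] 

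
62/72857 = 62/72857 = 0.00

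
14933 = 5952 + 8981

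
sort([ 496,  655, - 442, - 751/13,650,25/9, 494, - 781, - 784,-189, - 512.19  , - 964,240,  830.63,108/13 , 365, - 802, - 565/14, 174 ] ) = [ - 964, - 802, -784,-781, - 512.19, - 442,-189, - 751/13,-565/14, 25/9,108/13,174, 240, 365,494,  496,650, 655, 830.63]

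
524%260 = 4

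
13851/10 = 1385+1/10=1385.10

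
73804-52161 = 21643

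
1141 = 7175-6034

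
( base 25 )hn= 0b111000000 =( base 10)448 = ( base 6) 2024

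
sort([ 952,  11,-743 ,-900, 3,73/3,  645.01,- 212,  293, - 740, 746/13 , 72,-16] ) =[ - 900, - 743, - 740,-212,-16,3 , 11,73/3,746/13, 72, 293, 645.01, 952 ] 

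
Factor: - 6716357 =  - 709^1*9473^1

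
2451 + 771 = 3222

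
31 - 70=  - 39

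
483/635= 483/635= 0.76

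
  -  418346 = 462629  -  880975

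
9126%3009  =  99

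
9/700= 9/700 = 0.01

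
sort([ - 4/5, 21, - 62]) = [ - 62, - 4/5 , 21]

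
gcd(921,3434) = 1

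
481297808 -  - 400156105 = 881453913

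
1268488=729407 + 539081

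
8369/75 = 111 + 44/75 = 111.59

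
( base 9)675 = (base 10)554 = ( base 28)JM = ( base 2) 1000101010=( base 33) gq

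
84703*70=5929210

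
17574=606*29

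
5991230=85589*70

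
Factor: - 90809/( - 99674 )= 2^ ( - 1)*19^( - 1)*43^( - 1) * 61^( - 1)*71^1*1279^1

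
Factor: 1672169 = 23^2*29^1 * 109^1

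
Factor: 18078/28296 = 2^( - 2)*3^( - 2)*23^1  =  23/36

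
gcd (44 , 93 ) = 1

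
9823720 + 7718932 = 17542652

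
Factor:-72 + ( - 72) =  - 144 = -2^4 * 3^2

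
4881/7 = 4881/7=   697.29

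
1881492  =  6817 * 276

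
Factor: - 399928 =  - 2^3*49991^1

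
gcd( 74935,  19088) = 1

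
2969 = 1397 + 1572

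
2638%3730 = 2638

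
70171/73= 961  +  18/73 = 961.25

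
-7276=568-7844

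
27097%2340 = 1357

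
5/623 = 5/623=0.01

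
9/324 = 1/36 =0.03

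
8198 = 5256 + 2942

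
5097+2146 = 7243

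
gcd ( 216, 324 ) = 108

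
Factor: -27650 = -2^1*5^2 * 7^1*79^1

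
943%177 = 58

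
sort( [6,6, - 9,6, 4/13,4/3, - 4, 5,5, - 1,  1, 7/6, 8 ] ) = [  -  9,-4,-1, 4/13, 1, 7/6, 4/3, 5, 5, 6,6 , 6, 8] 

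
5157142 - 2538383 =2618759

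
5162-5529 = - 367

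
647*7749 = 5013603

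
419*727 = 304613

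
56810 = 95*598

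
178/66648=89/33324 = 0.00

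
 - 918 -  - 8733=7815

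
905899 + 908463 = 1814362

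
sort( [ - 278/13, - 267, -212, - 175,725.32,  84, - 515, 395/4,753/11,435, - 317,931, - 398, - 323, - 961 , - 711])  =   [ -961,  -  711, - 515 , - 398,-323, - 317,-267, - 212,-175,- 278/13,  753/11,84,395/4, 435 , 725.32,931 ] 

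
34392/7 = 34392/7 = 4913.14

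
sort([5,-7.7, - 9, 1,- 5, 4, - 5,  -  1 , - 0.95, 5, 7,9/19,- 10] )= [-10,-9,-7.7, - 5, - 5,  -  1, - 0.95,9/19,1, 4, 5,5, 7 ] 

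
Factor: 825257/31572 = 941/36 = 2^(  -  2)*3^( - 2 )*941^1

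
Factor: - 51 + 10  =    -  41^1 = -  41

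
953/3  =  317  +  2/3  =  317.67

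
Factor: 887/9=3^ ( - 2 )*887^1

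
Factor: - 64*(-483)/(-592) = -1932/37 = - 2^2*3^1*7^1*23^1*37^( - 1)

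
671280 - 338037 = 333243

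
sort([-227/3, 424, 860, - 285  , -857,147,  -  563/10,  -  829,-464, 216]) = [- 857, -829,-464, - 285,-227/3,-563/10, 147, 216,424, 860 ] 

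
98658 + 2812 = 101470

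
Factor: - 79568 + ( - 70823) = -150391 = - 59^1*2549^1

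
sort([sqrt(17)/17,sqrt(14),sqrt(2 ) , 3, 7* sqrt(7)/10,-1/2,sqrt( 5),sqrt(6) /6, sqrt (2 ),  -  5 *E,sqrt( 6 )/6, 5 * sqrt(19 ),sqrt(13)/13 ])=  [ - 5*E, - 1/2,  sqrt ( 17 ) /17,sqrt(13 )/13 , sqrt( 6 )/6,sqrt(6 ) /6,sqrt ( 2),sqrt(2 ), 7*sqrt(7 ) /10, sqrt( 5),3,sqrt( 14 ),5*sqrt (19 )]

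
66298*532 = 35270536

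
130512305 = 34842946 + 95669359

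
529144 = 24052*22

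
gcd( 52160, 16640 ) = 320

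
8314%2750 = 64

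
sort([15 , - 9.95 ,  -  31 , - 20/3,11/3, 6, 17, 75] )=[  -  31, - 9.95, - 20/3,11/3, 6,15, 17,75] 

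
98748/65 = 7596/5 = 1519.20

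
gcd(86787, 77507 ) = 1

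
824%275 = 274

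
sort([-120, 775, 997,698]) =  [-120, 698, 775, 997]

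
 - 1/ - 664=1/664 =0.00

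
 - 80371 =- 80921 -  - 550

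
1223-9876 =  - 8653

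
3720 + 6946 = 10666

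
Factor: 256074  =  2^1*3^1*7^2*13^1*67^1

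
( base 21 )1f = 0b100100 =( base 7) 51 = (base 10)36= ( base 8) 44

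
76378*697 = 53235466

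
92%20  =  12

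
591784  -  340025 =251759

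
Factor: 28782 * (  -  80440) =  - 2315224080 = -  2^4*3^3*5^1 * 13^1 * 41^1*2011^1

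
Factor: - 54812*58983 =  - 3232976196  =  -2^2 *3^1*71^1*193^1*19661^1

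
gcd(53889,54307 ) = 11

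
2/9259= 2/9259 = 0.00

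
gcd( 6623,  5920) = 37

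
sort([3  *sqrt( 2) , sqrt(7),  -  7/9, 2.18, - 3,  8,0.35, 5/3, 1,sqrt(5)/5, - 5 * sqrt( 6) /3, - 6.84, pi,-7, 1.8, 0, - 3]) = [ - 7, -6.84 , - 5*sqrt( 6)/3 ,  -  3, - 3,  -  7/9,0,0.35, sqrt(5)/5 , 1  ,  5/3,1.8, 2.18,sqrt(7) , pi, 3*sqrt( 2),8]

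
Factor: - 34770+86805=3^1*5^1 * 3469^1 = 52035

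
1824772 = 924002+900770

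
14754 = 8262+6492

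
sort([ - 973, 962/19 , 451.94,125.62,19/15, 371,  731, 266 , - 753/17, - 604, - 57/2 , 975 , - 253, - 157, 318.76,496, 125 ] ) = [ - 973, - 604, - 253, - 157, - 753/17, - 57/2, 19/15, 962/19,  125, 125.62,266,318.76 , 371, 451.94, 496 , 731, 975]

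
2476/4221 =2476/4221  =  0.59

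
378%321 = 57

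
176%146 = 30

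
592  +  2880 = 3472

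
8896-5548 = 3348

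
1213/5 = 242 + 3/5 = 242.60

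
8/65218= 4/32609=0.00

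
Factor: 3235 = 5^1*647^1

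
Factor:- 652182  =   - 2^1 *3^1 * 73^1 *1489^1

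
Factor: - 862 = -2^1*431^1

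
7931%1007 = 882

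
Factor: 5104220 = 2^2*5^1*11^1 * 23201^1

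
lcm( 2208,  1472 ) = 4416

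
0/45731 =0 = 0.00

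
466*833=388178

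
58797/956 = 58797/956 = 61.50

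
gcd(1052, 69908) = 4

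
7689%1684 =953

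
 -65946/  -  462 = 10991/77  =  142.74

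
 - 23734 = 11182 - 34916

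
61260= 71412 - 10152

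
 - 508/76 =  - 127/19  =  - 6.68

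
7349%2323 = 380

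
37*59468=2200316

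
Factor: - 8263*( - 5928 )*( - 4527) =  - 2^3*3^3*13^1 * 19^1*503^1*8263^1 = - 221746330728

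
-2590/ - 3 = 863 + 1/3= 863.33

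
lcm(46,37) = 1702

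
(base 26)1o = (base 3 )1212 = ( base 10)50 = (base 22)26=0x32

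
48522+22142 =70664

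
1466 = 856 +610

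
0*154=0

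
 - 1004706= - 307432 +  - 697274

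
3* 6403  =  19209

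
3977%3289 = 688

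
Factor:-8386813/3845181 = -3^ (-1 ) *1381^1*6073^1* 1281727^( - 1)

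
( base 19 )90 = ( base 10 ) 171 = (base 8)253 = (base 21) 83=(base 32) 5b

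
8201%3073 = 2055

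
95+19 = 114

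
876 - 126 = 750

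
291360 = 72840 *4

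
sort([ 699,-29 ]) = [ - 29,699] 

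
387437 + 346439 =733876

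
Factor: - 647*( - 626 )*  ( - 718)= - 290805796 = - 2^2*313^1*359^1*647^1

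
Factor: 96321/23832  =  2^ ( - 3) * 3^ (  -  1)*97^1  =  97/24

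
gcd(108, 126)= 18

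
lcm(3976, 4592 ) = 326032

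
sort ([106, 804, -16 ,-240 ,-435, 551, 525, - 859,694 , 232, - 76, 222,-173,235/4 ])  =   [ - 859,-435, - 240, - 173, - 76, - 16,235/4, 106,  222, 232 , 525,  551, 694,804 ] 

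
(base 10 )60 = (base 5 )220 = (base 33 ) 1r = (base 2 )111100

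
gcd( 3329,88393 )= 1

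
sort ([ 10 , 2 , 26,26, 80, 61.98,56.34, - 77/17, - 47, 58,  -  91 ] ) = [ - 91, -47, - 77/17, 2, 10, 26, 26, 56.34 , 58,61.98, 80] 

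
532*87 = 46284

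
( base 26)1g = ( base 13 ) 33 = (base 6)110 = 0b101010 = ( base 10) 42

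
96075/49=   1960+5/7 = 1960.71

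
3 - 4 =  - 1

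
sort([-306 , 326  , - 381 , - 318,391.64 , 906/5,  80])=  [ - 381, - 318, - 306,80,906/5, 326, 391.64]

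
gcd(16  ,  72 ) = 8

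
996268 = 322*3094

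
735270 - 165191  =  570079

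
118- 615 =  - 497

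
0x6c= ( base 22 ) 4k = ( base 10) 108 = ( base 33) 39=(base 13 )84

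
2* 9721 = 19442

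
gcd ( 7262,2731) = 1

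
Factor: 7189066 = 2^1 * 619^1*5807^1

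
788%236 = 80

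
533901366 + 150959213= 684860579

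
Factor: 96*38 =3648 = 2^6*3^1*19^1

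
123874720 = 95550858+28323862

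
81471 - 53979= 27492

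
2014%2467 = 2014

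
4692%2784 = 1908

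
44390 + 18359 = 62749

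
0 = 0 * 5659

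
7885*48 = 378480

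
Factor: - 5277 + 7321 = 2044  =  2^2*7^1*73^1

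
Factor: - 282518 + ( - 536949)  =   - 11^1*23^1*41^1* 79^1 = -  819467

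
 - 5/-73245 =1/14649  =  0.00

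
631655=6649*95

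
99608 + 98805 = 198413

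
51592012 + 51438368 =103030380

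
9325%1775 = 450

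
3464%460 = 244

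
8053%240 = 133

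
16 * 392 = 6272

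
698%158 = 66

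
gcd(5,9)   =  1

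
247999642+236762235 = 484761877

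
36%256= 36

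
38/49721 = 38/49721=0.00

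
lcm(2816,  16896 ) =16896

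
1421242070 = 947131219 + 474110851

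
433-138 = 295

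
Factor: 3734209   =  97^1*137^1 * 281^1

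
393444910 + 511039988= 904484898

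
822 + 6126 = 6948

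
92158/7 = 13165 + 3/7  =  13165.43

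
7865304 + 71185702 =79051006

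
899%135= 89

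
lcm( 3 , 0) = 0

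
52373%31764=20609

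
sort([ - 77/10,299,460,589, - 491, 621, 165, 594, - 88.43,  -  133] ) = [- 491 , - 133,-88.43, - 77/10,165, 299 , 460,589,594,621]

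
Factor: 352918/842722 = 176459/421361=176459^1*421361^( - 1) 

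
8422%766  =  762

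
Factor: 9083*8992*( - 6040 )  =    -  493312989440 = - 2^8 *5^1*31^1*151^1*281^1 * 293^1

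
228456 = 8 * 28557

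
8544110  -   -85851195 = 94395305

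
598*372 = 222456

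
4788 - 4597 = 191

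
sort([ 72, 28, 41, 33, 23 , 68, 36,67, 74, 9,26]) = [ 9 , 23, 26, 28,33, 36, 41,67,68, 72, 74] 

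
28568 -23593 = 4975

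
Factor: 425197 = 425197^1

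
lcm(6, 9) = 18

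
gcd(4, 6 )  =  2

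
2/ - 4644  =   - 1/2322= - 0.00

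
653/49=13 + 16/49= 13.33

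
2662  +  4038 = 6700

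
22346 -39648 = -17302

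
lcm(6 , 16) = 48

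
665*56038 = 37265270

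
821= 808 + 13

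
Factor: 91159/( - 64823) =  - 11^(-1 )*71^ ( - 1) * 83^( - 1)*91159^1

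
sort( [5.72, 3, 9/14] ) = [ 9/14, 3, 5.72]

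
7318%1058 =970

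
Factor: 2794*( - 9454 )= -26414476 = - 2^2*11^1 * 29^1*127^1*163^1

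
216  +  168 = 384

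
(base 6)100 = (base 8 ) 44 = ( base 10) 36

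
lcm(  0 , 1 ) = 0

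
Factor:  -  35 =  -  5^1*7^1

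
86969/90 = 86969/90 = 966.32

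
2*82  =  164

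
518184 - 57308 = 460876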